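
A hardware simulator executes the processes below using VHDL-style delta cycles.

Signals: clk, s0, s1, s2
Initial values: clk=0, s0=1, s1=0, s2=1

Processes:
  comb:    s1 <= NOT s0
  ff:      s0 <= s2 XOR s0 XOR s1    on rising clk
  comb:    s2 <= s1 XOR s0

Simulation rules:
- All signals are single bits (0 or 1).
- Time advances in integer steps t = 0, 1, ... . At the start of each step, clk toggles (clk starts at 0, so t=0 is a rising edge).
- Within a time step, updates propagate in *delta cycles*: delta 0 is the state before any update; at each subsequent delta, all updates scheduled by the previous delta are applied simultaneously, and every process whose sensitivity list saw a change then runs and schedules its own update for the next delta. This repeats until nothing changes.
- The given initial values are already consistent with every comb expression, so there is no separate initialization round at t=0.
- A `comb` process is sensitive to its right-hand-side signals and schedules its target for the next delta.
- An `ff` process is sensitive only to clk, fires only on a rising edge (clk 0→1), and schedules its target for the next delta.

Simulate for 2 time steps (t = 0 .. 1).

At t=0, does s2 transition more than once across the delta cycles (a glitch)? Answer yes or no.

[bits: s2,clk,s0,s1]
t=0: Δ0=1010 Δ1=1110 Δ2=1100 Δ3=0101 Δ4=1101 | 4Δ
t=1: Δ0=1101 Δ1=1001 | 1Δ

yes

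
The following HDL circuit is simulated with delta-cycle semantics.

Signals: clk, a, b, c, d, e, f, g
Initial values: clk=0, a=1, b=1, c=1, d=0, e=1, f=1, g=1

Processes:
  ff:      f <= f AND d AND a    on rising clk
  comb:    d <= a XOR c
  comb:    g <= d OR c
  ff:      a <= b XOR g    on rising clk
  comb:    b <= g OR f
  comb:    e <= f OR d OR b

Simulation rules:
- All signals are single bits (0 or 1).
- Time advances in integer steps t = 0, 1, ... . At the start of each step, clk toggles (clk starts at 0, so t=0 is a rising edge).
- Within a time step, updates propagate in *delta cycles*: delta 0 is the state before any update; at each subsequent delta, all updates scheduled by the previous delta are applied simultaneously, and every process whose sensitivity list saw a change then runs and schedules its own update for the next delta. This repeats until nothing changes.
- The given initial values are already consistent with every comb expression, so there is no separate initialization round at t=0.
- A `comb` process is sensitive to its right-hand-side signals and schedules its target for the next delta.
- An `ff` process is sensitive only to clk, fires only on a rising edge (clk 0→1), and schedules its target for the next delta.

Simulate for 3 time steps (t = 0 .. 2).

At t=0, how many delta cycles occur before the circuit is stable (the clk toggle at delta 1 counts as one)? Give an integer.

t0.Δ0 e=1 d=0 c=1 clk=0 g=1 f=1 a=1 b=1
t0.Δ1 e=1 d=0 c=1 clk=1 g=1 f=1 a=1 b=1
t0.Δ2 e=1 d=0 c=1 clk=1 g=1 f=0 a=0 b=1
t0.Δ3 e=1 d=1 c=1 clk=1 g=1 f=0 a=0 b=1
t1.Δ0 e=1 d=1 c=1 clk=1 g=1 f=0 a=0 b=1
t1.Δ1 e=1 d=1 c=1 clk=0 g=1 f=0 a=0 b=1
t2.Δ0 e=1 d=1 c=1 clk=0 g=1 f=0 a=0 b=1
t2.Δ1 e=1 d=1 c=1 clk=1 g=1 f=0 a=0 b=1

3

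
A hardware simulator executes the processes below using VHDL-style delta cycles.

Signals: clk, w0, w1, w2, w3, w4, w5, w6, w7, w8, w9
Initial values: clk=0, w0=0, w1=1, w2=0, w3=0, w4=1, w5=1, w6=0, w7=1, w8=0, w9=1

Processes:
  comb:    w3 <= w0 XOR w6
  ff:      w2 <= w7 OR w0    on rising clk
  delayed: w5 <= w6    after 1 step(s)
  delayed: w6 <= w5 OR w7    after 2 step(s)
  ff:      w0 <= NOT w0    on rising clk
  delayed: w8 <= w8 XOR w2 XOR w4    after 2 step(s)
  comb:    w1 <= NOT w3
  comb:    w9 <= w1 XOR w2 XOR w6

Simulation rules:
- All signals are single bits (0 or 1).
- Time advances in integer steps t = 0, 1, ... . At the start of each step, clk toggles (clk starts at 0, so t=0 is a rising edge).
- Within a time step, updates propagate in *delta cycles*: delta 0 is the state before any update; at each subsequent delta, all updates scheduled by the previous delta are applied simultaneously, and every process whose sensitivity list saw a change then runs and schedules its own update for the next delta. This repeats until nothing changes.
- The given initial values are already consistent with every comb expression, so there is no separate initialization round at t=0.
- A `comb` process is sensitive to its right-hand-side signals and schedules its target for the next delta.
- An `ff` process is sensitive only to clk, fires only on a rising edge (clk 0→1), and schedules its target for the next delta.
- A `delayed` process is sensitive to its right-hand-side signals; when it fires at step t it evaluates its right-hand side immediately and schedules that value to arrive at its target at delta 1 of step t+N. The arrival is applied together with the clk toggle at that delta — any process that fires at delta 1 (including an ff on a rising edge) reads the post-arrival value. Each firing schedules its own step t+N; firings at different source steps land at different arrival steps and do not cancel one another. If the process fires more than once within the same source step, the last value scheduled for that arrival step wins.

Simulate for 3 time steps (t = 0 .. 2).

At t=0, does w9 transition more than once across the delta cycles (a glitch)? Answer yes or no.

yes

t=0 Δ0: w8=0 w7=1 w5=1 w6=0 w3=0 w2=0 clk=0 w9=1 w0=0 w1=1 w4=1
  Δ1: clk:0→1
  Δ2: w2:0→1, w0:0→1
  Δ3: w3:0→1, w9:1→0
  Δ4: w1:1→0
  Δ5: w9:0→1
  (5Δ to stable)
t=1 Δ0: w8=0 w7=1 w5=1 w6=0 w3=1 w2=1 clk=1 w9=1 w0=1 w1=0 w4=1
  Δ1: clk:1→0
  (1Δ to stable)
t=2 Δ0: w8=0 w7=1 w5=1 w6=0 w3=1 w2=1 clk=0 w9=1 w0=1 w1=0 w4=1
  Δ1: clk:0→1
  Δ2: w0:1→0
  Δ3: w3:1→0
  Δ4: w1:0→1
  Δ5: w9:1→0
  (5Δ to stable)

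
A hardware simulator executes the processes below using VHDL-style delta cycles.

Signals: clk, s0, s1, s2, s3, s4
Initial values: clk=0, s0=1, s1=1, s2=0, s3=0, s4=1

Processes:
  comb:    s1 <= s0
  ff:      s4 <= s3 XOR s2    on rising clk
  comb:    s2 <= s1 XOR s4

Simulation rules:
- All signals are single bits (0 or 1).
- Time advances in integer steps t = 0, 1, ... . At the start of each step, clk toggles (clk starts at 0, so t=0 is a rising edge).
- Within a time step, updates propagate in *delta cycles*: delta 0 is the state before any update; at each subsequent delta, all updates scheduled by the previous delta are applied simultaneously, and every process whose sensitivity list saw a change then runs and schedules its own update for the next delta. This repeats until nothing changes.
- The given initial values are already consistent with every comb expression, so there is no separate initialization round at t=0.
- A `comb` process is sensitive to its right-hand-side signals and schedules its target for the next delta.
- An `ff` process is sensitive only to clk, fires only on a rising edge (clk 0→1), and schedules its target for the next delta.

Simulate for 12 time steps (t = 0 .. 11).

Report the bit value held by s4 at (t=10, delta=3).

1

[bits: s1,s2,s4,s3,clk,s0]
t=0: Δ0=101001 Δ1=101011 Δ2=100011 Δ3=110011 | 3Δ
t=1: Δ0=110011 Δ1=110001 | 1Δ
t=2: Δ0=110001 Δ1=110011 Δ2=111011 Δ3=101011 | 3Δ
t=3: Δ0=101011 Δ1=101001 | 1Δ
t=4: Δ0=101001 Δ1=101011 Δ2=100011 Δ3=110011 | 3Δ
t=5: Δ0=110011 Δ1=110001 | 1Δ
t=6: Δ0=110001 Δ1=110011 Δ2=111011 Δ3=101011 | 3Δ
t=7: Δ0=101011 Δ1=101001 | 1Δ
t=8: Δ0=101001 Δ1=101011 Δ2=100011 Δ3=110011 | 3Δ
t=9: Δ0=110011 Δ1=110001 | 1Δ
t=10: Δ0=110001 Δ1=110011 Δ2=111011 Δ3=101011 | 3Δ
t=11: Δ0=101011 Δ1=101001 | 1Δ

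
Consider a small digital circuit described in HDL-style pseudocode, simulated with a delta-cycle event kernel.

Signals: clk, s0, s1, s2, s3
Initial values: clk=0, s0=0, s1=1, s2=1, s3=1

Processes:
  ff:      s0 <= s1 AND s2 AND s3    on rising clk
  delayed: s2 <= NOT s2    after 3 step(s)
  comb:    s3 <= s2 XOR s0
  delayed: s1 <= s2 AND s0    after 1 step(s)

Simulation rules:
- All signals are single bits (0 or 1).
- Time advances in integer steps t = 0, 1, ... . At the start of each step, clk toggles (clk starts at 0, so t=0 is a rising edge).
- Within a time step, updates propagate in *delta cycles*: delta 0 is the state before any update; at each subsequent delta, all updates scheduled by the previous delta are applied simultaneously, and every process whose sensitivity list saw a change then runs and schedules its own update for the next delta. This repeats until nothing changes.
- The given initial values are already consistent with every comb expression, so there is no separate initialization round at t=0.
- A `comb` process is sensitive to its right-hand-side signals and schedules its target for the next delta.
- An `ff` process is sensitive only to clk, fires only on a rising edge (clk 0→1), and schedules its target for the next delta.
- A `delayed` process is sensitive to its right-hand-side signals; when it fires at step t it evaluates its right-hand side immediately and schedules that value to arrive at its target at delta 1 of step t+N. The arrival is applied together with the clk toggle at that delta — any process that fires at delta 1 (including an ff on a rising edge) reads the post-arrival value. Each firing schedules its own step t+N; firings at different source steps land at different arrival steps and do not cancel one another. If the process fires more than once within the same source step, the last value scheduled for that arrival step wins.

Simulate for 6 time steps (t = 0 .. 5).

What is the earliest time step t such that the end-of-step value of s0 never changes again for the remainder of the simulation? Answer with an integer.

2

t0.Δ0 s0=0 s1=1 s3=1 clk=0 s2=1
t0.Δ1 s0=0 s1=1 s3=1 clk=1 s2=1
t0.Δ2 s0=1 s1=1 s3=1 clk=1 s2=1
t0.Δ3 s0=1 s1=1 s3=0 clk=1 s2=1
t1.Δ0 s0=1 s1=1 s3=0 clk=1 s2=1
t1.Δ1 s0=1 s1=1 s3=0 clk=0 s2=1
t2.Δ0 s0=1 s1=1 s3=0 clk=0 s2=1
t2.Δ1 s0=1 s1=1 s3=0 clk=1 s2=1
t2.Δ2 s0=0 s1=1 s3=0 clk=1 s2=1
t2.Δ3 s0=0 s1=1 s3=1 clk=1 s2=1
t3.Δ0 s0=0 s1=1 s3=1 clk=1 s2=1
t3.Δ1 s0=0 s1=0 s3=1 clk=0 s2=1
t4.Δ0 s0=0 s1=0 s3=1 clk=0 s2=1
t4.Δ1 s0=0 s1=0 s3=1 clk=1 s2=1
t5.Δ0 s0=0 s1=0 s3=1 clk=1 s2=1
t5.Δ1 s0=0 s1=0 s3=1 clk=0 s2=1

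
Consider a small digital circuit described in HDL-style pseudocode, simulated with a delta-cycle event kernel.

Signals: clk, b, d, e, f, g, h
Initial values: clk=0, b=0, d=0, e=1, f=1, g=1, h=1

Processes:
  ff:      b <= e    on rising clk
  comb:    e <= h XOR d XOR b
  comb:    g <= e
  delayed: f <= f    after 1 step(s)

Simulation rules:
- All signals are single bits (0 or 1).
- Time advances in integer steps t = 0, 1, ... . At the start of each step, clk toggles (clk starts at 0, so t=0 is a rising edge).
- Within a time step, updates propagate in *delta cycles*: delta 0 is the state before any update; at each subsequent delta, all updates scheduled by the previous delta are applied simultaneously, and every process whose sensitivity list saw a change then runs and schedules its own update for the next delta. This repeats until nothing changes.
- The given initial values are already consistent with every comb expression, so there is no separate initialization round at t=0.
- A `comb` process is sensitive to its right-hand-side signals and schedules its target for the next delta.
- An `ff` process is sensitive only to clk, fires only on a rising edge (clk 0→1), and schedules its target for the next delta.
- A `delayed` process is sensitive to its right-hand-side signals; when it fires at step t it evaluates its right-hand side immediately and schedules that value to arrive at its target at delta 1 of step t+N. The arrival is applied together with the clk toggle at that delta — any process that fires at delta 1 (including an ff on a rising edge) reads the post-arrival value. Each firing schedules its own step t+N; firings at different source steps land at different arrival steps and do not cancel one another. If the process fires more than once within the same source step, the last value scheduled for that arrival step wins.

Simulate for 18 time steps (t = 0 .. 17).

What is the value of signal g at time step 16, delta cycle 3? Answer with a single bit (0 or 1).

1

[bits: h,e,b,clk,g,f,d]
t=0: Δ0=1100110 Δ1=1101110 Δ2=1111110 Δ3=1011110 Δ4=1011010 | 4Δ
t=1: Δ0=1011010 Δ1=1010010 | 1Δ
t=2: Δ0=1010010 Δ1=1011010 Δ2=1001010 Δ3=1101010 Δ4=1101110 | 4Δ
t=3: Δ0=1101110 Δ1=1100110 | 1Δ
t=4: Δ0=1100110 Δ1=1101110 Δ2=1111110 Δ3=1011110 Δ4=1011010 | 4Δ
t=5: Δ0=1011010 Δ1=1010010 | 1Δ
t=6: Δ0=1010010 Δ1=1011010 Δ2=1001010 Δ3=1101010 Δ4=1101110 | 4Δ
t=7: Δ0=1101110 Δ1=1100110 | 1Δ
t=8: Δ0=1100110 Δ1=1101110 Δ2=1111110 Δ3=1011110 Δ4=1011010 | 4Δ
t=9: Δ0=1011010 Δ1=1010010 | 1Δ
t=10: Δ0=1010010 Δ1=1011010 Δ2=1001010 Δ3=1101010 Δ4=1101110 | 4Δ
t=11: Δ0=1101110 Δ1=1100110 | 1Δ
t=12: Δ0=1100110 Δ1=1101110 Δ2=1111110 Δ3=1011110 Δ4=1011010 | 4Δ
t=13: Δ0=1011010 Δ1=1010010 | 1Δ
t=14: Δ0=1010010 Δ1=1011010 Δ2=1001010 Δ3=1101010 Δ4=1101110 | 4Δ
t=15: Δ0=1101110 Δ1=1100110 | 1Δ
t=16: Δ0=1100110 Δ1=1101110 Δ2=1111110 Δ3=1011110 Δ4=1011010 | 4Δ
t=17: Δ0=1011010 Δ1=1010010 | 1Δ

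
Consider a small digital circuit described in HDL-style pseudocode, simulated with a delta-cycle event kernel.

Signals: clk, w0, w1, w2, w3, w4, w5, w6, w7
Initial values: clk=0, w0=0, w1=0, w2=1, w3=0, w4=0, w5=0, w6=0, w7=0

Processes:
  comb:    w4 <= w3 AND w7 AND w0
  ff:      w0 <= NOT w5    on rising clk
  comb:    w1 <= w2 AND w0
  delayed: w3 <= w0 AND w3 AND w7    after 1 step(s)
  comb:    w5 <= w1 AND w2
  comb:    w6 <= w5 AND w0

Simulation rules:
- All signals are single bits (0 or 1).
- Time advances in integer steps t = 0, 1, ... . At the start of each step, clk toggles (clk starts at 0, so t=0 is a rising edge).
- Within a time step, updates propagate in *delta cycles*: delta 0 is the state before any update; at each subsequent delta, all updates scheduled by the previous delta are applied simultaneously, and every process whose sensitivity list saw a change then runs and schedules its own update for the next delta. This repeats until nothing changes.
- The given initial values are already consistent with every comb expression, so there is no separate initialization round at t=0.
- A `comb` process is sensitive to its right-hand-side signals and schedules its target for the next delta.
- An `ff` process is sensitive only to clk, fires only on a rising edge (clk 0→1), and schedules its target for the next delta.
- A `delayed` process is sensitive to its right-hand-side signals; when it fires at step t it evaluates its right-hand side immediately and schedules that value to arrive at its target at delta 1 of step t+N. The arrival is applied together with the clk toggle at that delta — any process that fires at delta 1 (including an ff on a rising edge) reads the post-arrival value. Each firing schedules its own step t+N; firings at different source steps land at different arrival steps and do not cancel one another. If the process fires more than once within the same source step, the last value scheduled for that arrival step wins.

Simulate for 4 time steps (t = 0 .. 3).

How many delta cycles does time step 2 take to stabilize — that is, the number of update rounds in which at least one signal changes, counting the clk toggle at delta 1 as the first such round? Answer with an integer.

4

t0.Δ0 w5=0 w2=1 w0=0 w6=0 w3=0 clk=0 w1=0 w7=0 w4=0
t0.Δ1 w5=0 w2=1 w0=0 w6=0 w3=0 clk=1 w1=0 w7=0 w4=0
t0.Δ2 w5=0 w2=1 w0=1 w6=0 w3=0 clk=1 w1=0 w7=0 w4=0
t0.Δ3 w5=0 w2=1 w0=1 w6=0 w3=0 clk=1 w1=1 w7=0 w4=0
t0.Δ4 w5=1 w2=1 w0=1 w6=0 w3=0 clk=1 w1=1 w7=0 w4=0
t0.Δ5 w5=1 w2=1 w0=1 w6=1 w3=0 clk=1 w1=1 w7=0 w4=0
t1.Δ0 w5=1 w2=1 w0=1 w6=1 w3=0 clk=1 w1=1 w7=0 w4=0
t1.Δ1 w5=1 w2=1 w0=1 w6=1 w3=0 clk=0 w1=1 w7=0 w4=0
t2.Δ0 w5=1 w2=1 w0=1 w6=1 w3=0 clk=0 w1=1 w7=0 w4=0
t2.Δ1 w5=1 w2=1 w0=1 w6=1 w3=0 clk=1 w1=1 w7=0 w4=0
t2.Δ2 w5=1 w2=1 w0=0 w6=1 w3=0 clk=1 w1=1 w7=0 w4=0
t2.Δ3 w5=1 w2=1 w0=0 w6=0 w3=0 clk=1 w1=0 w7=0 w4=0
t2.Δ4 w5=0 w2=1 w0=0 w6=0 w3=0 clk=1 w1=0 w7=0 w4=0
t3.Δ0 w5=0 w2=1 w0=0 w6=0 w3=0 clk=1 w1=0 w7=0 w4=0
t3.Δ1 w5=0 w2=1 w0=0 w6=0 w3=0 clk=0 w1=0 w7=0 w4=0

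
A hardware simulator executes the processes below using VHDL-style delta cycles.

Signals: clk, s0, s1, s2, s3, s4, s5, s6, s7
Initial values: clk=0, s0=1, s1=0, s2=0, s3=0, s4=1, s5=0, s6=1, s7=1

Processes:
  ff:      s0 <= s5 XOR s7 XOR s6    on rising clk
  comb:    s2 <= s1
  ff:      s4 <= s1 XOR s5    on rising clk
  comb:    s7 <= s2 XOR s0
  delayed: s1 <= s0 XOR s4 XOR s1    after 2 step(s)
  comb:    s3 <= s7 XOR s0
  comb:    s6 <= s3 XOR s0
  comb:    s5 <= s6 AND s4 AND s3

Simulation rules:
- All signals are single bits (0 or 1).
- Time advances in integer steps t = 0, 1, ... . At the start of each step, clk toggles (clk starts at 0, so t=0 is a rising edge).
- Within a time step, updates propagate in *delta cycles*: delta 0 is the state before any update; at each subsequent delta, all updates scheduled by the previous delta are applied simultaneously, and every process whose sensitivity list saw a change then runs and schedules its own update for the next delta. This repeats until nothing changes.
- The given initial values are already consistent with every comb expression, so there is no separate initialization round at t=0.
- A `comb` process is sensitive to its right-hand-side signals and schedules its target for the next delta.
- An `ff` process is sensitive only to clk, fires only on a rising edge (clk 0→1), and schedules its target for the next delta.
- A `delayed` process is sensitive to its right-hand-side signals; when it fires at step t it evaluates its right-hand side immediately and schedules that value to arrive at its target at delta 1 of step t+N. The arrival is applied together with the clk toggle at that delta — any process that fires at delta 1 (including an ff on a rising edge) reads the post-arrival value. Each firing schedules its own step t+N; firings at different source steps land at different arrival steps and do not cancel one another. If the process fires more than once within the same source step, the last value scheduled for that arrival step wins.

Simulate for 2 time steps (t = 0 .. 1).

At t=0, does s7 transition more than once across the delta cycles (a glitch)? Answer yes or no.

no

t0.Δ0 s3=0 s7=1 s0=1 s5=0 s2=0 s6=1 s1=0 s4=1 clk=0
t0.Δ1 s3=0 s7=1 s0=1 s5=0 s2=0 s6=1 s1=0 s4=1 clk=1
t0.Δ2 s3=0 s7=1 s0=0 s5=0 s2=0 s6=1 s1=0 s4=0 clk=1
t0.Δ3 s3=1 s7=0 s0=0 s5=0 s2=0 s6=0 s1=0 s4=0 clk=1
t0.Δ4 s3=0 s7=0 s0=0 s5=0 s2=0 s6=1 s1=0 s4=0 clk=1
t0.Δ5 s3=0 s7=0 s0=0 s5=0 s2=0 s6=0 s1=0 s4=0 clk=1
t1.Δ0 s3=0 s7=0 s0=0 s5=0 s2=0 s6=0 s1=0 s4=0 clk=1
t1.Δ1 s3=0 s7=0 s0=0 s5=0 s2=0 s6=0 s1=0 s4=0 clk=0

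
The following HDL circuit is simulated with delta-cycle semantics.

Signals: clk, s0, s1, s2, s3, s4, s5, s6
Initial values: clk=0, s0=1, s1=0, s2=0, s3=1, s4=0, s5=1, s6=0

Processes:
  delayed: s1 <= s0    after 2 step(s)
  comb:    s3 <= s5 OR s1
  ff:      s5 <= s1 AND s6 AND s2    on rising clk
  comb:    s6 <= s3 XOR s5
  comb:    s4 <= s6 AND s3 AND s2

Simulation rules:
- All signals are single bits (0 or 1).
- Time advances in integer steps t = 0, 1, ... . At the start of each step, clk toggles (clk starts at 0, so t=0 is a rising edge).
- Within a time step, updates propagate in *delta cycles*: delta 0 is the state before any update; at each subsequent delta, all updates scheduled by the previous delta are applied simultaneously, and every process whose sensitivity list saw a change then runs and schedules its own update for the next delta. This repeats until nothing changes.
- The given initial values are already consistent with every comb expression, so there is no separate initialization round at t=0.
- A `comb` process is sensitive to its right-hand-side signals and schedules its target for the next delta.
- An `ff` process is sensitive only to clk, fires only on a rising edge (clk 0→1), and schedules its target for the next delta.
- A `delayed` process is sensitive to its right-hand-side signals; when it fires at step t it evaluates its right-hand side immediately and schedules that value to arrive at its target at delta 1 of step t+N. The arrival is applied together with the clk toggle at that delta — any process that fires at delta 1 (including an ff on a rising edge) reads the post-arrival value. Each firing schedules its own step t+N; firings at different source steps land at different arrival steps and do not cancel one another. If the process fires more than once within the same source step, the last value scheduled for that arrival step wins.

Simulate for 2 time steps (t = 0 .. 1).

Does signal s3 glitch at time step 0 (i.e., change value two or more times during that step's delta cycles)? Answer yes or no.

no

[bits: clk,s3,s1,s0,s4,s6,s2,s5]
t=0: Δ0=01010001 Δ1=11010001 Δ2=11010000 Δ3=10010100 Δ4=10010000 | 4Δ
t=1: Δ0=10010000 Δ1=00010000 | 1Δ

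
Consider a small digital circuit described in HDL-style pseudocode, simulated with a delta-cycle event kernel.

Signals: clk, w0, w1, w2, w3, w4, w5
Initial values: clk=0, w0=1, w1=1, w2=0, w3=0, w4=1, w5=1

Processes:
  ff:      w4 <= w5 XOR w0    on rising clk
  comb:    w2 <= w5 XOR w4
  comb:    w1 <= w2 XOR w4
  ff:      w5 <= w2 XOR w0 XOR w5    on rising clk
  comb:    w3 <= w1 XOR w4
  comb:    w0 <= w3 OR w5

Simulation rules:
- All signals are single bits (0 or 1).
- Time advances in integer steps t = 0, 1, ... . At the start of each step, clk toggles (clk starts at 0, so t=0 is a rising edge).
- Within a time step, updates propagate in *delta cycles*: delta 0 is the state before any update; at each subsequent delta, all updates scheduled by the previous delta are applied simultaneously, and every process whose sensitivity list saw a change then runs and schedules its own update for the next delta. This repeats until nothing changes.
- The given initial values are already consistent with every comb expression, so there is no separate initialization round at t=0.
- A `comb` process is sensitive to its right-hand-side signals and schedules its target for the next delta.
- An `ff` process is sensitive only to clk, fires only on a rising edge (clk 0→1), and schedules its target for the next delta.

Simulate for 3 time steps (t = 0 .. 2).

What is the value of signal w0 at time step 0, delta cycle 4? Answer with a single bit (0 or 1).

[bits: w1,w2,w0,w3,clk,w5,w4]
t=0: Δ0=1010011 Δ1=1010111 Δ2=1010100 Δ3=0001100 Δ4=0010100 Δ5=0000100 | 5Δ
t=1: Δ0=0000100 Δ1=0000000 | 1Δ
t=2: Δ0=0000000 Δ1=0000100 | 1Δ

1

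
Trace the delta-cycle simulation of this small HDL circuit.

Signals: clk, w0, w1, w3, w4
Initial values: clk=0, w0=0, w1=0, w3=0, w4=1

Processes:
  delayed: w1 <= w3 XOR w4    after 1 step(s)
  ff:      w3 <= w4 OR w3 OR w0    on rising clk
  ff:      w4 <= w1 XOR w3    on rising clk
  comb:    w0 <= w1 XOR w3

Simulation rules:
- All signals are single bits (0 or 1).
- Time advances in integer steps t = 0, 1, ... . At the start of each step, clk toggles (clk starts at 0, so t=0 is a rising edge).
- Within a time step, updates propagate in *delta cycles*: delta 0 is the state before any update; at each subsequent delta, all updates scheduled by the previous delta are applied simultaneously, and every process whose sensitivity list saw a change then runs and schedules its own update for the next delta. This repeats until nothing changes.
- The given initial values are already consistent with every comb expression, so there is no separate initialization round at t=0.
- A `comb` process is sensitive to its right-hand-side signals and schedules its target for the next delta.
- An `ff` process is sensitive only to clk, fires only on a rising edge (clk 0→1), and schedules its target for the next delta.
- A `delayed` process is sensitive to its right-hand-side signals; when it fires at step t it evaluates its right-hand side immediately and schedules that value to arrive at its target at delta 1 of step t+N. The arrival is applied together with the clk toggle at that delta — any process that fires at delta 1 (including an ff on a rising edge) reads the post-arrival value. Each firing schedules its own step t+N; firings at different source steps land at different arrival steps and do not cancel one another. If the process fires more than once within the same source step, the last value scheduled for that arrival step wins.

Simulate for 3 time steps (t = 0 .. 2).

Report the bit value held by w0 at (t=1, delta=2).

t=0 Δ0: w4=1 w1=0 w3=0 w0=0 clk=0
  Δ1: clk:0→1
  Δ2: w4:1→0, w3:0→1
  Δ3: w0:0→1
  (3Δ to stable)
t=1 Δ0: w4=0 w1=0 w3=1 w0=1 clk=1
  Δ1: w1:0→1, clk:1→0
  Δ2: w0:1→0
  (2Δ to stable)
t=2 Δ0: w4=0 w1=1 w3=1 w0=0 clk=0
  Δ1: clk:0→1
  (1Δ to stable)

0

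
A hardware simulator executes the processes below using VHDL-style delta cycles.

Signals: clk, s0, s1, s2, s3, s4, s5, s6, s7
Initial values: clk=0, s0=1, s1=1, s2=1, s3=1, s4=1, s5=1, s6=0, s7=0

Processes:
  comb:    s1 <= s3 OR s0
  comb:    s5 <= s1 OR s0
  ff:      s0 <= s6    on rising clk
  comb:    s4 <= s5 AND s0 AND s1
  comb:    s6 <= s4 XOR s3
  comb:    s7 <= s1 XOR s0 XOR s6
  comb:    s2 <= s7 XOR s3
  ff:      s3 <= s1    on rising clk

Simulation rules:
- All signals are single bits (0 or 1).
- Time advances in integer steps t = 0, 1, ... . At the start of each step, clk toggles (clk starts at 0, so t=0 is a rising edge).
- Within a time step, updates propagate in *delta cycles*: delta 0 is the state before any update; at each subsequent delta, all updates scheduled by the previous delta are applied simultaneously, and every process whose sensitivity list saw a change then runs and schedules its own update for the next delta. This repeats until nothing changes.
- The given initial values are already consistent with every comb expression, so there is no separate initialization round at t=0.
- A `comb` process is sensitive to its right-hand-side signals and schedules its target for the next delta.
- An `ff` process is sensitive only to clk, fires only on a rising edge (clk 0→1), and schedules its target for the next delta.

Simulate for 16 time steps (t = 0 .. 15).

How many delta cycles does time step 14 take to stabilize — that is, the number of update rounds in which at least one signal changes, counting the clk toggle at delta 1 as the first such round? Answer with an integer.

6

[bits: s4,s6,s3,s5,s1,s2,s0,s7,clk]
t=0: Δ0=101111100 Δ1=101111101 Δ2=101111001 Δ3=001111011 Δ4=011110011 Δ5=011110001 Δ6=011111001 | 6Δ
t=1: Δ0=011111001 Δ1=011111000 | 1Δ
t=2: Δ0=011111000 Δ1=011111001 Δ2=011111101 Δ3=111111111 Δ4=101110111 Δ5=101110101 Δ6=101111101 | 6Δ
t=3: Δ0=101111101 Δ1=101111100 | 1Δ
t=4: Δ0=101111100 Δ1=101111101 Δ2=101111001 Δ3=001111011 Δ4=011110011 Δ5=011110001 Δ6=011111001 | 6Δ
t=5: Δ0=011111001 Δ1=011111000 | 1Δ
t=6: Δ0=011111000 Δ1=011111001 Δ2=011111101 Δ3=111111111 Δ4=101110111 Δ5=101110101 Δ6=101111101 | 6Δ
t=7: Δ0=101111101 Δ1=101111100 | 1Δ
t=8: Δ0=101111100 Δ1=101111101 Δ2=101111001 Δ3=001111011 Δ4=011110011 Δ5=011110001 Δ6=011111001 | 6Δ
t=9: Δ0=011111001 Δ1=011111000 | 1Δ
t=10: Δ0=011111000 Δ1=011111001 Δ2=011111101 Δ3=111111111 Δ4=101110111 Δ5=101110101 Δ6=101111101 | 6Δ
t=11: Δ0=101111101 Δ1=101111100 | 1Δ
t=12: Δ0=101111100 Δ1=101111101 Δ2=101111001 Δ3=001111011 Δ4=011110011 Δ5=011110001 Δ6=011111001 | 6Δ
t=13: Δ0=011111001 Δ1=011111000 | 1Δ
t=14: Δ0=011111000 Δ1=011111001 Δ2=011111101 Δ3=111111111 Δ4=101110111 Δ5=101110101 Δ6=101111101 | 6Δ
t=15: Δ0=101111101 Δ1=101111100 | 1Δ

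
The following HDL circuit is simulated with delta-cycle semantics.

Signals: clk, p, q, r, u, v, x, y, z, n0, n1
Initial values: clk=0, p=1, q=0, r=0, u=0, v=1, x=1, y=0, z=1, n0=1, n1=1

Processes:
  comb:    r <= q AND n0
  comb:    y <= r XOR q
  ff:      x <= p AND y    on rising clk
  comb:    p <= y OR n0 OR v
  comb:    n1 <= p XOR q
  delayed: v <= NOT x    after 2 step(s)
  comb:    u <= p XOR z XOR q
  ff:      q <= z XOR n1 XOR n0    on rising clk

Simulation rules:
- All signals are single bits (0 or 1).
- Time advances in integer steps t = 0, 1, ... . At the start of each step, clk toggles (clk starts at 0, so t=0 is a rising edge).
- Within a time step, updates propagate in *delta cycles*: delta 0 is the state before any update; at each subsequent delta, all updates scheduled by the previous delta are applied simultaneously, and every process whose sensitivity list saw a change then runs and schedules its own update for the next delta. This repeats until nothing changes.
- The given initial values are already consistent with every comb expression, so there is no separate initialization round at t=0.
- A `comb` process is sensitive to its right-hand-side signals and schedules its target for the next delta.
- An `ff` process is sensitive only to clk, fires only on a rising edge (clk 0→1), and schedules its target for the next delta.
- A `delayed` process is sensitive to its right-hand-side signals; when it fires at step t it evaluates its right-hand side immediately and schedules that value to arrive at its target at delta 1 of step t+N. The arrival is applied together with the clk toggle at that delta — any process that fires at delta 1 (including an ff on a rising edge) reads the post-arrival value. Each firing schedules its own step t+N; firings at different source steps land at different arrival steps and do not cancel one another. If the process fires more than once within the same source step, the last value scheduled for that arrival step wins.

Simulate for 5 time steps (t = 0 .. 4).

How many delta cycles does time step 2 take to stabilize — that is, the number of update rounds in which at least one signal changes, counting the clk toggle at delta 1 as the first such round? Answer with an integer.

4

t=0 Δ0: v=1 n1=1 n0=1 x=1 y=0 r=0 q=0 p=1 clk=0 u=0 z=1
  Δ1: clk:0→1
  Δ2: x:1→0, q:0→1
  Δ3: n1:1→0, y:0→1, r:0→1, u:0→1
  Δ4: y:1→0
  (4Δ to stable)
t=1 Δ0: v=1 n1=0 n0=1 x=0 y=0 r=1 q=1 p=1 clk=1 u=1 z=1
  Δ1: clk:1→0
  (1Δ to stable)
t=2 Δ0: v=1 n1=0 n0=1 x=0 y=0 r=1 q=1 p=1 clk=0 u=1 z=1
  Δ1: clk:0→1
  Δ2: q:1→0
  Δ3: n1:0→1, y:0→1, r:1→0, u:1→0
  Δ4: y:1→0
  (4Δ to stable)
t=3 Δ0: v=1 n1=1 n0=1 x=0 y=0 r=0 q=0 p=1 clk=1 u=0 z=1
  Δ1: clk:1→0
  (1Δ to stable)
t=4 Δ0: v=1 n1=1 n0=1 x=0 y=0 r=0 q=0 p=1 clk=0 u=0 z=1
  Δ1: clk:0→1
  Δ2: q:0→1
  Δ3: n1:1→0, y:0→1, r:0→1, u:0→1
  Δ4: y:1→0
  (4Δ to stable)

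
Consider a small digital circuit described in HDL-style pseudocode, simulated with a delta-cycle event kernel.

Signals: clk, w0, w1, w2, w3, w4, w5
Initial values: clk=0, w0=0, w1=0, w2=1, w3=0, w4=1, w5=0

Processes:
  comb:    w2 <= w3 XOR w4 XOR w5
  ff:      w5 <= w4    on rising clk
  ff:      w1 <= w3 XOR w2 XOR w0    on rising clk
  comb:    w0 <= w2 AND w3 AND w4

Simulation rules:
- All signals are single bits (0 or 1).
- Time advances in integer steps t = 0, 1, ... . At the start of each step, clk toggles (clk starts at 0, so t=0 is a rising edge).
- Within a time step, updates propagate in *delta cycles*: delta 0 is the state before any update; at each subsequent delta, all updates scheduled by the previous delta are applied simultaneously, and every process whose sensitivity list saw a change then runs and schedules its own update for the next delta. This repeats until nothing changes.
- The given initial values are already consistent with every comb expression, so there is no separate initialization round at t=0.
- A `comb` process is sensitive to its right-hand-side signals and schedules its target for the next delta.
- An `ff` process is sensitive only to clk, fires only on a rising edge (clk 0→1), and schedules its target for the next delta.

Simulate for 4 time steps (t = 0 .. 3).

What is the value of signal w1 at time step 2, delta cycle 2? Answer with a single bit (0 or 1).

t=0 Δ0: w0=0 w4=1 w2=1 w5=0 clk=0 w1=0 w3=0
  Δ1: clk:0→1
  Δ2: w5:0→1, w1:0→1
  Δ3: w2:1→0
  (3Δ to stable)
t=1 Δ0: w0=0 w4=1 w2=0 w5=1 clk=1 w1=1 w3=0
  Δ1: clk:1→0
  (1Δ to stable)
t=2 Δ0: w0=0 w4=1 w2=0 w5=1 clk=0 w1=1 w3=0
  Δ1: clk:0→1
  Δ2: w1:1→0
  (2Δ to stable)
t=3 Δ0: w0=0 w4=1 w2=0 w5=1 clk=1 w1=0 w3=0
  Δ1: clk:1→0
  (1Δ to stable)

0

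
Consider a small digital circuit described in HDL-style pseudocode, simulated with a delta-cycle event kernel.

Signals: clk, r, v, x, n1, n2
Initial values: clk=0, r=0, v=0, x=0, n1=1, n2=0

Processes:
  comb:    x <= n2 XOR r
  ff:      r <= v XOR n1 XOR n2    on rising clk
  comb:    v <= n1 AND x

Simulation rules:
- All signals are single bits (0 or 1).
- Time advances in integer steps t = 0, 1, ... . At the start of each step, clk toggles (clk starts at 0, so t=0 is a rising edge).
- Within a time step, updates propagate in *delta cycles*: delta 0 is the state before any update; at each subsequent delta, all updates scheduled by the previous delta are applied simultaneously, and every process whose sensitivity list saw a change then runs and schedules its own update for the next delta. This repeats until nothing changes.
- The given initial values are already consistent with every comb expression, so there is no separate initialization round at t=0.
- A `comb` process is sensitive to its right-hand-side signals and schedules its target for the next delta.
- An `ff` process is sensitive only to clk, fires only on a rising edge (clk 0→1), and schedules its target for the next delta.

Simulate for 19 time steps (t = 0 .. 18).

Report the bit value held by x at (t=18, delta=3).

t=0 Δ0: r=0 clk=0 n2=0 x=0 n1=1 v=0
  Δ1: clk:0→1
  Δ2: r:0→1
  Δ3: x:0→1
  Δ4: v:0→1
  (4Δ to stable)
t=1 Δ0: r=1 clk=1 n2=0 x=1 n1=1 v=1
  Δ1: clk:1→0
  (1Δ to stable)
t=2 Δ0: r=1 clk=0 n2=0 x=1 n1=1 v=1
  Δ1: clk:0→1
  Δ2: r:1→0
  Δ3: x:1→0
  Δ4: v:1→0
  (4Δ to stable)
t=3 Δ0: r=0 clk=1 n2=0 x=0 n1=1 v=0
  Δ1: clk:1→0
  (1Δ to stable)
t=4 Δ0: r=0 clk=0 n2=0 x=0 n1=1 v=0
  Δ1: clk:0→1
  Δ2: r:0→1
  Δ3: x:0→1
  Δ4: v:0→1
  (4Δ to stable)
t=5 Δ0: r=1 clk=1 n2=0 x=1 n1=1 v=1
  Δ1: clk:1→0
  (1Δ to stable)
t=6 Δ0: r=1 clk=0 n2=0 x=1 n1=1 v=1
  Δ1: clk:0→1
  Δ2: r:1→0
  Δ3: x:1→0
  Δ4: v:1→0
  (4Δ to stable)
t=7 Δ0: r=0 clk=1 n2=0 x=0 n1=1 v=0
  Δ1: clk:1→0
  (1Δ to stable)
t=8 Δ0: r=0 clk=0 n2=0 x=0 n1=1 v=0
  Δ1: clk:0→1
  Δ2: r:0→1
  Δ3: x:0→1
  Δ4: v:0→1
  (4Δ to stable)
t=9 Δ0: r=1 clk=1 n2=0 x=1 n1=1 v=1
  Δ1: clk:1→0
  (1Δ to stable)
t=10 Δ0: r=1 clk=0 n2=0 x=1 n1=1 v=1
  Δ1: clk:0→1
  Δ2: r:1→0
  Δ3: x:1→0
  Δ4: v:1→0
  (4Δ to stable)
t=11 Δ0: r=0 clk=1 n2=0 x=0 n1=1 v=0
  Δ1: clk:1→0
  (1Δ to stable)
t=12 Δ0: r=0 clk=0 n2=0 x=0 n1=1 v=0
  Δ1: clk:0→1
  Δ2: r:0→1
  Δ3: x:0→1
  Δ4: v:0→1
  (4Δ to stable)
t=13 Δ0: r=1 clk=1 n2=0 x=1 n1=1 v=1
  Δ1: clk:1→0
  (1Δ to stable)
t=14 Δ0: r=1 clk=0 n2=0 x=1 n1=1 v=1
  Δ1: clk:0→1
  Δ2: r:1→0
  Δ3: x:1→0
  Δ4: v:1→0
  (4Δ to stable)
t=15 Δ0: r=0 clk=1 n2=0 x=0 n1=1 v=0
  Δ1: clk:1→0
  (1Δ to stable)
t=16 Δ0: r=0 clk=0 n2=0 x=0 n1=1 v=0
  Δ1: clk:0→1
  Δ2: r:0→1
  Δ3: x:0→1
  Δ4: v:0→1
  (4Δ to stable)
t=17 Δ0: r=1 clk=1 n2=0 x=1 n1=1 v=1
  Δ1: clk:1→0
  (1Δ to stable)
t=18 Δ0: r=1 clk=0 n2=0 x=1 n1=1 v=1
  Δ1: clk:0→1
  Δ2: r:1→0
  Δ3: x:1→0
  Δ4: v:1→0
  (4Δ to stable)

0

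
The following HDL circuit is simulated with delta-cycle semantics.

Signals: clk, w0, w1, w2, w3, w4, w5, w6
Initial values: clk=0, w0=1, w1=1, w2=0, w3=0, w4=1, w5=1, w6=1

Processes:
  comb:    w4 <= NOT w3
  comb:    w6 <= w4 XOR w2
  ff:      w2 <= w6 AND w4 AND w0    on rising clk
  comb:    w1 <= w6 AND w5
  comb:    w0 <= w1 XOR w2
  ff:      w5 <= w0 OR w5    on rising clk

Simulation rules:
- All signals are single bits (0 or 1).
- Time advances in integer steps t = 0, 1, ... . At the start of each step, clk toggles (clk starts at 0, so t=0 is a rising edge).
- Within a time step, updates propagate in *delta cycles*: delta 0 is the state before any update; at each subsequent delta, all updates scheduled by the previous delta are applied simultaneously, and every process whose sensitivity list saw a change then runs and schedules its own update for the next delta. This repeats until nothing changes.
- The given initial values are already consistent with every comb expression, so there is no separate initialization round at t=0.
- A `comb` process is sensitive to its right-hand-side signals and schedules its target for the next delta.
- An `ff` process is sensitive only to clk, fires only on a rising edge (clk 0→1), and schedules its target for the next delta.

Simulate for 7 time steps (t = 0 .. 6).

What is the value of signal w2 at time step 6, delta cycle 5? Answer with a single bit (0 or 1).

0

t=0 Δ0: w1=1 w5=1 w2=0 w0=1 w4=1 clk=0 w6=1 w3=0
  Δ1: clk:0→1
  Δ2: w2:0→1
  Δ3: w0:1→0, w6:1→0
  Δ4: w1:1→0
  Δ5: w0:0→1
  (5Δ to stable)
t=1 Δ0: w1=0 w5=1 w2=1 w0=1 w4=1 clk=1 w6=0 w3=0
  Δ1: clk:1→0
  (1Δ to stable)
t=2 Δ0: w1=0 w5=1 w2=1 w0=1 w4=1 clk=0 w6=0 w3=0
  Δ1: clk:0→1
  Δ2: w2:1→0
  Δ3: w0:1→0, w6:0→1
  Δ4: w1:0→1
  Δ5: w0:0→1
  (5Δ to stable)
t=3 Δ0: w1=1 w5=1 w2=0 w0=1 w4=1 clk=1 w6=1 w3=0
  Δ1: clk:1→0
  (1Δ to stable)
t=4 Δ0: w1=1 w5=1 w2=0 w0=1 w4=1 clk=0 w6=1 w3=0
  Δ1: clk:0→1
  Δ2: w2:0→1
  Δ3: w0:1→0, w6:1→0
  Δ4: w1:1→0
  Δ5: w0:0→1
  (5Δ to stable)
t=5 Δ0: w1=0 w5=1 w2=1 w0=1 w4=1 clk=1 w6=0 w3=0
  Δ1: clk:1→0
  (1Δ to stable)
t=6 Δ0: w1=0 w5=1 w2=1 w0=1 w4=1 clk=0 w6=0 w3=0
  Δ1: clk:0→1
  Δ2: w2:1→0
  Δ3: w0:1→0, w6:0→1
  Δ4: w1:0→1
  Δ5: w0:0→1
  (5Δ to stable)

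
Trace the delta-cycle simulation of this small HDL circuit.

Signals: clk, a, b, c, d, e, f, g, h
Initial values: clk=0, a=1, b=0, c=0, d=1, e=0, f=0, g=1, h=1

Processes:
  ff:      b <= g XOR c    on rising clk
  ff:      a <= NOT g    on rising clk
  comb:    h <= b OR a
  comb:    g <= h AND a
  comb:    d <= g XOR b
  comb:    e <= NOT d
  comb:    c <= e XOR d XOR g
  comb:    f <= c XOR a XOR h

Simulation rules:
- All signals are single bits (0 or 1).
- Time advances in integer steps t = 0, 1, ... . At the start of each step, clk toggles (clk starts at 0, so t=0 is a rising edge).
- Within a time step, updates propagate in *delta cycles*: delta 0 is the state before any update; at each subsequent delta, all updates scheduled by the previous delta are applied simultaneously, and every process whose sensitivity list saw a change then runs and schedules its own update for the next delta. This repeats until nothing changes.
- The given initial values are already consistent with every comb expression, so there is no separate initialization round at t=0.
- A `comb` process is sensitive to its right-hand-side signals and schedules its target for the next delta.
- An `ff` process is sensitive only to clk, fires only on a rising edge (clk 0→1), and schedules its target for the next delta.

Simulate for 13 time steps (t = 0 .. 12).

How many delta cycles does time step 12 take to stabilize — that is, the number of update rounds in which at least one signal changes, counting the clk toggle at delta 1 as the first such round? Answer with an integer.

7

t=0 Δ0: e=0 clk=0 h=1 g=1 b=0 c=0 a=1 d=1 f=0
  Δ1: clk:0→1
  Δ2: b:0→1, a:1→0
  Δ3: g:1→0, d:1→0, f:0→1
  Δ4: e:0→1, d:0→1
  Δ5: e:1→0
  Δ6: c:0→1
  Δ7: f:1→0
  (7Δ to stable)
t=1 Δ0: e=0 clk=1 h=1 g=0 b=1 c=1 a=0 d=1 f=0
  Δ1: clk:1→0
  (1Δ to stable)
t=2 Δ0: e=0 clk=0 h=1 g=0 b=1 c=1 a=0 d=1 f=0
  Δ1: clk:0→1
  Δ2: a:0→1
  Δ3: g:0→1, f:0→1
  Δ4: c:1→0, d:1→0
  Δ5: e:0→1, c:0→1, f:1→0
  Δ6: c:1→0, f:0→1
  Δ7: f:1→0
  (7Δ to stable)
t=3 Δ0: e=1 clk=1 h=1 g=1 b=1 c=0 a=1 d=0 f=0
  Δ1: clk:1→0
  (1Δ to stable)
t=4 Δ0: e=1 clk=0 h=1 g=1 b=1 c=0 a=1 d=0 f=0
  Δ1: clk:0→1
  Δ2: a:1→0
  Δ3: g:1→0, f:0→1
  Δ4: c:0→1, d:0→1
  Δ5: e:1→0, c:1→0, f:1→0
  Δ6: c:0→1, f:0→1
  Δ7: f:1→0
  (7Δ to stable)
t=5 Δ0: e=0 clk=1 h=1 g=0 b=1 c=1 a=0 d=1 f=0
  Δ1: clk:1→0
  (1Δ to stable)
t=6 Δ0: e=0 clk=0 h=1 g=0 b=1 c=1 a=0 d=1 f=0
  Δ1: clk:0→1
  Δ2: a:0→1
  Δ3: g:0→1, f:0→1
  Δ4: c:1→0, d:1→0
  Δ5: e:0→1, c:0→1, f:1→0
  Δ6: c:1→0, f:0→1
  Δ7: f:1→0
  (7Δ to stable)
t=7 Δ0: e=1 clk=1 h=1 g=1 b=1 c=0 a=1 d=0 f=0
  Δ1: clk:1→0
  (1Δ to stable)
t=8 Δ0: e=1 clk=0 h=1 g=1 b=1 c=0 a=1 d=0 f=0
  Δ1: clk:0→1
  Δ2: a:1→0
  Δ3: g:1→0, f:0→1
  Δ4: c:0→1, d:0→1
  Δ5: e:1→0, c:1→0, f:1→0
  Δ6: c:0→1, f:0→1
  Δ7: f:1→0
  (7Δ to stable)
t=9 Δ0: e=0 clk=1 h=1 g=0 b=1 c=1 a=0 d=1 f=0
  Δ1: clk:1→0
  (1Δ to stable)
t=10 Δ0: e=0 clk=0 h=1 g=0 b=1 c=1 a=0 d=1 f=0
  Δ1: clk:0→1
  Δ2: a:0→1
  Δ3: g:0→1, f:0→1
  Δ4: c:1→0, d:1→0
  Δ5: e:0→1, c:0→1, f:1→0
  Δ6: c:1→0, f:0→1
  Δ7: f:1→0
  (7Δ to stable)
t=11 Δ0: e=1 clk=1 h=1 g=1 b=1 c=0 a=1 d=0 f=0
  Δ1: clk:1→0
  (1Δ to stable)
t=12 Δ0: e=1 clk=0 h=1 g=1 b=1 c=0 a=1 d=0 f=0
  Δ1: clk:0→1
  Δ2: a:1→0
  Δ3: g:1→0, f:0→1
  Δ4: c:0→1, d:0→1
  Δ5: e:1→0, c:1→0, f:1→0
  Δ6: c:0→1, f:0→1
  Δ7: f:1→0
  (7Δ to stable)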